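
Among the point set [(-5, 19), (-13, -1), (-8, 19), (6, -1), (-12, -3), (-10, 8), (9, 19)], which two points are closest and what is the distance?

Computing all pairwise distances among 7 points:

d((-5, 19), (-13, -1)) = 21.5407
d((-5, 19), (-8, 19)) = 3.0
d((-5, 19), (6, -1)) = 22.8254
d((-5, 19), (-12, -3)) = 23.0868
d((-5, 19), (-10, 8)) = 12.083
d((-5, 19), (9, 19)) = 14.0
d((-13, -1), (-8, 19)) = 20.6155
d((-13, -1), (6, -1)) = 19.0
d((-13, -1), (-12, -3)) = 2.2361 <-- minimum
d((-13, -1), (-10, 8)) = 9.4868
d((-13, -1), (9, 19)) = 29.7321
d((-8, 19), (6, -1)) = 24.4131
d((-8, 19), (-12, -3)) = 22.3607
d((-8, 19), (-10, 8)) = 11.1803
d((-8, 19), (9, 19)) = 17.0
d((6, -1), (-12, -3)) = 18.1108
d((6, -1), (-10, 8)) = 18.3576
d((6, -1), (9, 19)) = 20.2237
d((-12, -3), (-10, 8)) = 11.1803
d((-12, -3), (9, 19)) = 30.4138
d((-10, 8), (9, 19)) = 21.9545

Closest pair: (-13, -1) and (-12, -3) with distance 2.2361

The closest pair is (-13, -1) and (-12, -3) with Euclidean distance 2.2361. For 7 points, brute-force pairwise comparison is shown above. For large n, the divide-and-conquer algorithm (sort by x, recurse on halves, check the dividing strip) achieves O(n log n).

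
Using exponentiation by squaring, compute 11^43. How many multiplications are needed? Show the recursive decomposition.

Computing 11^43 by squaring (build up from 11^1; each line after the first costs one multiplication):

11^1 = 11
11^2 = (11^1)^2 = 11^2 = 121
11^4 = (11^2)^2 = 121^2 = 14641
11^5 = 11 * 11^4 = 11 * 14641 = 161051
11^10 = (11^5)^2 = 161051^2 = 25937424601
11^20 = (11^10)^2 = 25937424601^2 = 672749994932560009201
11^21 = 11 * 11^20 = 11 * 672749994932560009201 = 7400249944258160101211
11^42 = (11^21)^2 = 7400249944258160101211^2 = 54763699237492901685126120802225273763666521
11^43 = 11 * 11^42 = 11 * 54763699237492901685126120802225273763666521 = 602400691612421918536387328824478011400331731

Result: 602400691612421918536387328824478011400331731
Multiplications needed: 8 (8 lines after 11^1)

11^43 = 602400691612421918536387328824478011400331731. Using exponentiation by squaring, this requires 8 multiplications. The key idea: if the exponent is even, square the half-power; if odd, multiply by the base once.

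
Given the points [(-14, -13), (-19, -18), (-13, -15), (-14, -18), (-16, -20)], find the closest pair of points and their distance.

Computing all pairwise distances among 5 points:

d((-14, -13), (-19, -18)) = 7.0711
d((-14, -13), (-13, -15)) = 2.2361 <-- minimum
d((-14, -13), (-14, -18)) = 5.0
d((-14, -13), (-16, -20)) = 7.2801
d((-19, -18), (-13, -15)) = 6.7082
d((-19, -18), (-14, -18)) = 5.0
d((-19, -18), (-16, -20)) = 3.6056
d((-13, -15), (-14, -18)) = 3.1623
d((-13, -15), (-16, -20)) = 5.831
d((-14, -18), (-16, -20)) = 2.8284

Closest pair: (-14, -13) and (-13, -15) with distance 2.2361

The closest pair is (-14, -13) and (-13, -15) with Euclidean distance 2.2361. For 5 points, brute-force pairwise comparison is shown above. For large n, the divide-and-conquer algorithm (sort by x, recurse on halves, check the dividing strip) achieves O(n log n).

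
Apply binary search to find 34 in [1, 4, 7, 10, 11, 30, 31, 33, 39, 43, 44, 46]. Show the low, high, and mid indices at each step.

Binary search for 34 in [1, 4, 7, 10, 11, 30, 31, 33, 39, 43, 44, 46]:

lo=0, hi=11, mid=5, arr[mid]=30 -> 30 < 34, search right half
lo=6, hi=11, mid=8, arr[mid]=39 -> 39 > 34, search left half
lo=6, hi=7, mid=6, arr[mid]=31 -> 31 < 34, search right half
lo=7, hi=7, mid=7, arr[mid]=33 -> 33 < 34, search right half
lo=8 > hi=7, target 34 not found

Binary search determines that 34 is not in the array after 4 comparisons. The search space was exhausted without finding the target.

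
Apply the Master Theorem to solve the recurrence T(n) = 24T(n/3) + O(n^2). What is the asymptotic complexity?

Master Theorem for T(n) = 24T(n/3) + O(n^2):

a = 24, b = 3, c = 2
log_b(a) = log_3(24) = 2.8928

Case 1: c = 2 < log_3(24) = 2.8928
T(n) = O(n^(log_3 24))

For T(n) = 24T(n/3) + O(n^2): log_3(24) = 2.8928. This is Case 1 of the Master Theorem (c < log_b(a), work dominated by leaves), giving O(n^(log_3 24)).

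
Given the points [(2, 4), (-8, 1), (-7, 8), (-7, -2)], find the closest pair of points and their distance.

Computing all pairwise distances among 4 points:

d((2, 4), (-8, 1)) = 10.4403
d((2, 4), (-7, 8)) = 9.8489
d((2, 4), (-7, -2)) = 10.8167
d((-8, 1), (-7, 8)) = 7.0711
d((-8, 1), (-7, -2)) = 3.1623 <-- minimum
d((-7, 8), (-7, -2)) = 10.0

Closest pair: (-8, 1) and (-7, -2) with distance 3.1623

The closest pair is (-8, 1) and (-7, -2) with Euclidean distance 3.1623. For 4 points, brute-force pairwise comparison is shown above. For large n, the divide-and-conquer algorithm (sort by x, recurse on halves, check the dividing strip) achieves O(n log n).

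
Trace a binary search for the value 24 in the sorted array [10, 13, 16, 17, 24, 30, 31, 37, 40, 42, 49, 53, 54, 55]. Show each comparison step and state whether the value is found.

Binary search for 24 in [10, 13, 16, 17, 24, 30, 31, 37, 40, 42, 49, 53, 54, 55]:

lo=0, hi=13, mid=6, arr[mid]=31 -> 31 > 24, search left half
lo=0, hi=5, mid=2, arr[mid]=16 -> 16 < 24, search right half
lo=3, hi=5, mid=4, arr[mid]=24 -> Found target at index 4!

Binary search finds 24 at index 4 after 3 comparisons. The search repeatedly halves the search space by comparing with the middle element.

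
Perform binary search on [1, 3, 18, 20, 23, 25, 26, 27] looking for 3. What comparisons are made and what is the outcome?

Binary search for 3 in [1, 3, 18, 20, 23, 25, 26, 27]:

lo=0, hi=7, mid=3, arr[mid]=20 -> 20 > 3, search left half
lo=0, hi=2, mid=1, arr[mid]=3 -> Found target at index 1!

Binary search finds 3 at index 1 after 2 comparisons. The search repeatedly halves the search space by comparing with the middle element.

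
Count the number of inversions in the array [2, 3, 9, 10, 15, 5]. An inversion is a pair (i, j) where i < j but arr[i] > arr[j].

Finding inversions in [2, 3, 9, 10, 15, 5]:

(2, 5): arr[2]=9 > arr[5]=5
(3, 5): arr[3]=10 > arr[5]=5
(4, 5): arr[4]=15 > arr[5]=5

Total inversions: 3

The array has 3 inversion(s): (2,5), (3,5), (4,5). Each pair (i,j) satisfies i < j and arr[i] > arr[j].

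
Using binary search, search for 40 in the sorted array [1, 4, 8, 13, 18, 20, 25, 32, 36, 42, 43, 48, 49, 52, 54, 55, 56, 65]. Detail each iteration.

Binary search for 40 in [1, 4, 8, 13, 18, 20, 25, 32, 36, 42, 43, 48, 49, 52, 54, 55, 56, 65]:

lo=0, hi=17, mid=8, arr[mid]=36 -> 36 < 40, search right half
lo=9, hi=17, mid=13, arr[mid]=52 -> 52 > 40, search left half
lo=9, hi=12, mid=10, arr[mid]=43 -> 43 > 40, search left half
lo=9, hi=9, mid=9, arr[mid]=42 -> 42 > 40, search left half
lo=9 > hi=8, target 40 not found

Binary search determines that 40 is not in the array after 4 comparisons. The search space was exhausted without finding the target.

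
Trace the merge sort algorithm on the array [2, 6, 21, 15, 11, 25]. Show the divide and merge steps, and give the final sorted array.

Merge sort trace:

Split: [2, 6, 21, 15, 11, 25] -> [2, 6, 21] and [15, 11, 25]
  Split: [2, 6, 21] -> [2] and [6, 21]
    Split: [6, 21] -> [6] and [21]
    Merge: [6] + [21] -> [6, 21]
  Merge: [2] + [6, 21] -> [2, 6, 21]
  Split: [15, 11, 25] -> [15] and [11, 25]
    Split: [11, 25] -> [11] and [25]
    Merge: [11] + [25] -> [11, 25]
  Merge: [15] + [11, 25] -> [11, 15, 25]
Merge: [2, 6, 21] + [11, 15, 25] -> [2, 6, 11, 15, 21, 25]

Final sorted array: [2, 6, 11, 15, 21, 25]

The merge sort proceeds by recursively splitting the array and merging sorted halves.
After all merges, the sorted array is [2, 6, 11, 15, 21, 25].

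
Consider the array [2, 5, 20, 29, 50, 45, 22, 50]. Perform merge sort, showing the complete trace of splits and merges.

Merge sort trace:

Split: [2, 5, 20, 29, 50, 45, 22, 50] -> [2, 5, 20, 29] and [50, 45, 22, 50]
  Split: [2, 5, 20, 29] -> [2, 5] and [20, 29]
    Split: [2, 5] -> [2] and [5]
    Merge: [2] + [5] -> [2, 5]
    Split: [20, 29] -> [20] and [29]
    Merge: [20] + [29] -> [20, 29]
  Merge: [2, 5] + [20, 29] -> [2, 5, 20, 29]
  Split: [50, 45, 22, 50] -> [50, 45] and [22, 50]
    Split: [50, 45] -> [50] and [45]
    Merge: [50] + [45] -> [45, 50]
    Split: [22, 50] -> [22] and [50]
    Merge: [22] + [50] -> [22, 50]
  Merge: [45, 50] + [22, 50] -> [22, 45, 50, 50]
Merge: [2, 5, 20, 29] + [22, 45, 50, 50] -> [2, 5, 20, 22, 29, 45, 50, 50]

Final sorted array: [2, 5, 20, 22, 29, 45, 50, 50]

The merge sort proceeds by recursively splitting the array and merging sorted halves.
After all merges, the sorted array is [2, 5, 20, 22, 29, 45, 50, 50].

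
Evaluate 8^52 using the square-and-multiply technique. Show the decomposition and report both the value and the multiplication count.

Computing 8^52 by squaring (build up from 8^1; each line after the first costs one multiplication):

8^1 = 8
8^2 = (8^1)^2 = 8^2 = 64
8^3 = 8 * 8^2 = 8 * 64 = 512
8^6 = (8^3)^2 = 512^2 = 262144
8^12 = (8^6)^2 = 262144^2 = 68719476736
8^13 = 8 * 8^12 = 8 * 68719476736 = 549755813888
8^26 = (8^13)^2 = 549755813888^2 = 302231454903657293676544
8^52 = (8^26)^2 = 302231454903657293676544^2 = 91343852333181432387730302044767688728495783936

Result: 91343852333181432387730302044767688728495783936
Multiplications needed: 7 (7 lines after 8^1)

8^52 = 91343852333181432387730302044767688728495783936. Using exponentiation by squaring, this requires 7 multiplications. The key idea: if the exponent is even, square the half-power; if odd, multiply by the base once.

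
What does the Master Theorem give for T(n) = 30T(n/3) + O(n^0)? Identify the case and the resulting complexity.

Master Theorem for T(n) = 30T(n/3) + O(n^0):

a = 30, b = 3, c = 0
log_b(a) = log_3(30) = 3.0959

Case 1: c = 0 < log_3(30) = 3.0959
T(n) = O(n^(log_3 30))

For T(n) = 30T(n/3) + O(n^0): log_3(30) = 3.0959. This is Case 1 of the Master Theorem (c < log_b(a), work dominated by leaves), giving O(n^(log_3 30)).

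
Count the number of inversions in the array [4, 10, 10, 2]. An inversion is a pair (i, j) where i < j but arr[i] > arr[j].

Finding inversions in [4, 10, 10, 2]:

(0, 3): arr[0]=4 > arr[3]=2
(1, 3): arr[1]=10 > arr[3]=2
(2, 3): arr[2]=10 > arr[3]=2

Total inversions: 3

The array has 3 inversion(s): (0,3), (1,3), (2,3). Each pair (i,j) satisfies i < j and arr[i] > arr[j].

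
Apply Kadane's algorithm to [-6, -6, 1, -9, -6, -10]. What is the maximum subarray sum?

Using Kadane's algorithm on [-6, -6, 1, -9, -6, -10]:

Scanning through the array:
Position 1 (value -6): max_ending_here = -6, max_so_far = -6
Position 2 (value 1): max_ending_here = 1, max_so_far = 1
Position 3 (value -9): max_ending_here = -8, max_so_far = 1
Position 4 (value -6): max_ending_here = -6, max_so_far = 1
Position 5 (value -10): max_ending_here = -10, max_so_far = 1

Maximum subarray: [1]
Maximum sum: 1

The maximum subarray is [1] with sum 1. This subarray runs from index 2 to index 2.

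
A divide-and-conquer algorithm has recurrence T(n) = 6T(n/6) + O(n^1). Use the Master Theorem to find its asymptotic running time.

Master Theorem for T(n) = 6T(n/6) + O(n^1):

a = 6, b = 6, c = 1
log_b(a) = log_6(6) = 1.0000

Case 2: c = 1 = log_6(6) = 1.0000
T(n) = O(n^1 log n) = O(n log n)

For T(n) = 6T(n/6) + O(n^1): log_6(6) = 1.0000. This is Case 2 of the Master Theorem (c = log_b(a), equal work at all levels), giving O(n log n).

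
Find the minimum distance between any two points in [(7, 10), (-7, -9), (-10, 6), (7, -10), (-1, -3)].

Computing all pairwise distances among 5 points:

d((7, 10), (-7, -9)) = 23.6008
d((7, 10), (-10, 6)) = 17.4642
d((7, 10), (7, -10)) = 20.0
d((7, 10), (-1, -3)) = 15.2643
d((-7, -9), (-10, 6)) = 15.2971
d((-7, -9), (7, -10)) = 14.0357
d((-7, -9), (-1, -3)) = 8.4853 <-- minimum
d((-10, 6), (7, -10)) = 23.3452
d((-10, 6), (-1, -3)) = 12.7279
d((7, -10), (-1, -3)) = 10.6301

Closest pair: (-7, -9) and (-1, -3) with distance 8.4853

The closest pair is (-7, -9) and (-1, -3) with Euclidean distance 8.4853. For 5 points, brute-force pairwise comparison is shown above. For large n, the divide-and-conquer algorithm (sort by x, recurse on halves, check the dividing strip) achieves O(n log n).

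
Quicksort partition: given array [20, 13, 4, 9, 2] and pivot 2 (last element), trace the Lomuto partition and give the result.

Lomuto partition with pivot = 2:

Initial array: [20, 13, 4, 9, 2]

arr[0]=20 > 2: no swap
arr[1]=13 > 2: no swap
arr[2]=4 > 2: no swap
arr[3]=9 > 2: no swap

Place pivot at position 0: [2, 13, 4, 9, 20]
Pivot position: 0

After partitioning with pivot 2, the array becomes [2, 13, 4, 9, 20]. The pivot is placed at index 0. All elements to the left of the pivot are <= 2, and all elements to the right are > 2.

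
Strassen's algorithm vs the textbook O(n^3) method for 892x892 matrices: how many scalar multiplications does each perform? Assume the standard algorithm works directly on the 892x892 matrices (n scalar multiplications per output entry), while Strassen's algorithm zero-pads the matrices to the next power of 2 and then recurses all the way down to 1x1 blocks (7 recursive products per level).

Matrix multiplication for 892x892 matrices:

Strassen's algorithm requires power-of-2 dimensions. Pad 892x892 to 1024x1024 (next power of 2).

Standard algorithm: 892^3 = 709732288 multiplications
Strassen's algorithm: 7^(log2(1024)) = 7^10 = 282475249 multiplications
Savings: 709732288 - 282475249 = 427257039 multiplications

Standard: 709732288 multiplications (892^3). Strassen: 282475249 multiplications (7^10, after padding to 1024x1024). Strassen reduces 8 recursive multiplications to 7 at each level.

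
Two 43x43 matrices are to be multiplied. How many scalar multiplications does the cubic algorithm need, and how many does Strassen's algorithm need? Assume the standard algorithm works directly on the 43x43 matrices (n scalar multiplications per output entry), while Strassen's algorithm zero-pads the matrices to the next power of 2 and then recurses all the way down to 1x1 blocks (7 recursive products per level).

Matrix multiplication for 43x43 matrices:

Strassen's algorithm requires power-of-2 dimensions. Pad 43x43 to 64x64 (next power of 2).

Standard algorithm: 43^3 = 79507 multiplications
Strassen's algorithm: 7^(log2(64)) = 7^6 = 117649 multiplications
Difference: 79507 - 117649 = -38142 (Strassen uses MORE here due to padding overhead — for small or just-over-power-of-2 n, padding can outweigh the per-level savings)

Standard: 79507 multiplications (43^3). Strassen: 117649 multiplications (7^6, after padding to 64x64). Strassen reduces 8 recursive multiplications to 7 at each level.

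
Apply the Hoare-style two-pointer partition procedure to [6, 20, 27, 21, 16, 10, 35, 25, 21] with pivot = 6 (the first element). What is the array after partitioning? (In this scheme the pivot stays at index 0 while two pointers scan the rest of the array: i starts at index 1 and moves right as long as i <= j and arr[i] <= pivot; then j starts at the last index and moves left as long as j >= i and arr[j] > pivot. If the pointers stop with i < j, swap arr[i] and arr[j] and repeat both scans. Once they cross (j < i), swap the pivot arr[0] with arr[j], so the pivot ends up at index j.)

Hoare-style two-pointer partition with pivot = 6:

Initial array: [6, 20, 27, 21, 16, 10, 35, 25, 21]

Pointers start at i = 1, j = 8.
i ends at 1, j ends at 0: the pointers have crossed (j < i), so scanning stops.

j = 0, so swapping arr[0] with arr[j] leaves the pivot at position 0: [6, 20, 27, 21, 16, 10, 35, 25, 21]
Pivot position: 0

After partitioning with pivot 6, the array becomes [6, 20, 27, 21, 16, 10, 35, 25, 21]. The pivot is placed at index 0. All elements to the left of the pivot are <= 6, and all elements to the right are > 6.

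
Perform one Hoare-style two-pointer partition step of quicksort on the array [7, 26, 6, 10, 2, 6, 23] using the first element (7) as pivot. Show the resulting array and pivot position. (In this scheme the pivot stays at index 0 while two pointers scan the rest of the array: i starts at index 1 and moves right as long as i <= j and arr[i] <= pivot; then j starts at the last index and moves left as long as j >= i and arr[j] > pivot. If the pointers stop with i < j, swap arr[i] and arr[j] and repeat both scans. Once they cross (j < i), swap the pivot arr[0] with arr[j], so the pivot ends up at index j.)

Hoare-style two-pointer partition with pivot = 7:

Initial array: [7, 26, 6, 10, 2, 6, 23]

Pointers start at i = 1, j = 6.
i stops at index 1 (arr[1]=26 > 7), j stops at index 5 (arr[5]=6 <= 7): swap arr[1] and arr[5], array becomes [7, 6, 6, 10, 2, 26, 23]
i stops at index 3 (arr[3]=10 > 7), j stops at index 4 (arr[4]=2 <= 7): swap arr[3] and arr[4], array becomes [7, 6, 6, 2, 10, 26, 23]
i ends at 4, j ends at 3: the pointers have crossed (j < i), so scanning stops.

Swap pivot arr[0] with arr[3] to place pivot at position 3: [2, 6, 6, 7, 10, 26, 23]
Pivot position: 3

After partitioning with pivot 7, the array becomes [2, 6, 6, 7, 10, 26, 23]. The pivot is placed at index 3. All elements to the left of the pivot are <= 7, and all elements to the right are > 7.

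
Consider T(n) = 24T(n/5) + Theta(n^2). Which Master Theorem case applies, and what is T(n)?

Master Theorem for T(n) = 24T(n/5) + O(n^2):

a = 24, b = 5, c = 2
log_b(a) = log_5(24) = 1.9746

Case 3: c = 2 > log_5(24) = 1.9746
T(n) = O(n^2) = O(n^2)

For T(n) = 24T(n/5) + O(n^2): log_5(24) = 1.9746. This is Case 3 of the Master Theorem (c > log_b(a), work dominated by root), giving O(n^2).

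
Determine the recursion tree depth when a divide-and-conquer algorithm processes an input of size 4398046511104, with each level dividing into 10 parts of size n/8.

For divide and conquer with division factor 8:

Problem sizes at each level:
Level 0: 4398046511104
Level 1: 549755813888
Level 2: 68719476736
Level 3: 8589934592
Level 4: 1073741824
Level 5: 134217728
Level 6: 16777216
Level 7: 2097152
Level 8: 262144
Level 9: 32768
Level 10: 4096
Level 11: 512
Level 12: 64
Level 13: 8
Level 14: 1

The root is level 0 and the size-1 base case is level 14 (the tree spans levels 0 through 14, i.e. 15 levels counting the root), so the depth is the number of divisions: log_8(4398046511104) = 14

The recursion tree depth is log_8(4398046511104) = 14. At each level, the problem size is divided by 8, so it takes 14 divisions to reduce to a base case of size 1. The algorithm makes 10 recursive calls at each level.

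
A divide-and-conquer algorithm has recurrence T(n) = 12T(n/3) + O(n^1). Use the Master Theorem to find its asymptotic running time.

Master Theorem for T(n) = 12T(n/3) + O(n^1):

a = 12, b = 3, c = 1
log_b(a) = log_3(12) = 2.2619

Case 1: c = 1 < log_3(12) = 2.2619
T(n) = O(n^(log_3 12))

For T(n) = 12T(n/3) + O(n^1): log_3(12) = 2.2619. This is Case 1 of the Master Theorem (c < log_b(a), work dominated by leaves), giving O(n^(log_3 12)).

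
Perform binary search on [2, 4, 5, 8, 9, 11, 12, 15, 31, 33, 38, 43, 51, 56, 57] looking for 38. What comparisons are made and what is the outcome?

Binary search for 38 in [2, 4, 5, 8, 9, 11, 12, 15, 31, 33, 38, 43, 51, 56, 57]:

lo=0, hi=14, mid=7, arr[mid]=15 -> 15 < 38, search right half
lo=8, hi=14, mid=11, arr[mid]=43 -> 43 > 38, search left half
lo=8, hi=10, mid=9, arr[mid]=33 -> 33 < 38, search right half
lo=10, hi=10, mid=10, arr[mid]=38 -> Found target at index 10!

Binary search finds 38 at index 10 after 4 comparisons. The search repeatedly halves the search space by comparing with the middle element.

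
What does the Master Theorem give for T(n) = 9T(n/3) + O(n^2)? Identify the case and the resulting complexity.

Master Theorem for T(n) = 9T(n/3) + O(n^2):

a = 9, b = 3, c = 2
log_b(a) = log_3(9) = 2.0000

Case 2: c = 2 = log_3(9) = 2.0000
T(n) = O(n^2 log n) = O(n^2 log n)

For T(n) = 9T(n/3) + O(n^2): log_3(9) = 2.0000. This is Case 2 of the Master Theorem (c = log_b(a), equal work at all levels), giving O(n^2 log n).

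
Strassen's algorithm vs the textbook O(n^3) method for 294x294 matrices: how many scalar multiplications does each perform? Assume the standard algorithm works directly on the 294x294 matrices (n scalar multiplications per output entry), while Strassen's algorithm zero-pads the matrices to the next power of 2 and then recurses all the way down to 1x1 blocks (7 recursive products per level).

Matrix multiplication for 294x294 matrices:

Strassen's algorithm requires power-of-2 dimensions. Pad 294x294 to 512x512 (next power of 2).

Standard algorithm: 294^3 = 25412184 multiplications
Strassen's algorithm: 7^(log2(512)) = 7^9 = 40353607 multiplications
Difference: 25412184 - 40353607 = -14941423 (Strassen uses MORE here due to padding overhead — for small or just-over-power-of-2 n, padding can outweigh the per-level savings)

Standard: 25412184 multiplications (294^3). Strassen: 40353607 multiplications (7^9, after padding to 512x512). Strassen reduces 8 recursive multiplications to 7 at each level.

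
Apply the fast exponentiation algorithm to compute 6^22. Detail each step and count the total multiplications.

Computing 6^22 by squaring (build up from 6^1; each line after the first costs one multiplication):

6^1 = 6
6^2 = (6^1)^2 = 6^2 = 36
6^4 = (6^2)^2 = 36^2 = 1296
6^5 = 6 * 6^4 = 6 * 1296 = 7776
6^10 = (6^5)^2 = 7776^2 = 60466176
6^11 = 6 * 6^10 = 6 * 60466176 = 362797056
6^22 = (6^11)^2 = 362797056^2 = 131621703842267136

Result: 131621703842267136
Multiplications needed: 6 (6 lines after 6^1)

6^22 = 131621703842267136. Using exponentiation by squaring, this requires 6 multiplications. The key idea: if the exponent is even, square the half-power; if odd, multiply by the base once.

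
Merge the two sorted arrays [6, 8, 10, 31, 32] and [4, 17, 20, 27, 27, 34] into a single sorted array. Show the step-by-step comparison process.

Merging process:

Compare 6 vs 4: take 4 from right. Merged: [4]
Compare 6 vs 17: take 6 from left. Merged: [4, 6]
Compare 8 vs 17: take 8 from left. Merged: [4, 6, 8]
Compare 10 vs 17: take 10 from left. Merged: [4, 6, 8, 10]
Compare 31 vs 17: take 17 from right. Merged: [4, 6, 8, 10, 17]
Compare 31 vs 20: take 20 from right. Merged: [4, 6, 8, 10, 17, 20]
Compare 31 vs 27: take 27 from right. Merged: [4, 6, 8, 10, 17, 20, 27]
Compare 31 vs 27: take 27 from right. Merged: [4, 6, 8, 10, 17, 20, 27, 27]
Compare 31 vs 34: take 31 from left. Merged: [4, 6, 8, 10, 17, 20, 27, 27, 31]
Compare 32 vs 34: take 32 from left. Merged: [4, 6, 8, 10, 17, 20, 27, 27, 31, 32]
Append remaining from right: [34]. Merged: [4, 6, 8, 10, 17, 20, 27, 27, 31, 32, 34]

Final merged array: [4, 6, 8, 10, 17, 20, 27, 27, 31, 32, 34]
Total comparisons: 10

The merged array is [4, 6, 8, 10, 17, 20, 27, 27, 31, 32, 34], requiring 10 comparisons. The merge step runs in O(n) time where n is the total number of elements.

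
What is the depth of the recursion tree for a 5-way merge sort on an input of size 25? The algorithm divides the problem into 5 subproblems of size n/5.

For divide and conquer with division factor 5:

Problem sizes at each level:
Level 0: 25
Level 1: 5
Level 2: 1

The root is level 0 and the size-1 base case is level 2 (the tree spans levels 0 through 2, i.e. 3 levels counting the root), so the depth is the number of divisions: log_5(25) = 2

The recursion tree depth is log_5(25) = 2. At each level, the problem size is divided by 5, so it takes 2 divisions to reduce to a base case of size 1. The algorithm makes 5 recursive calls at each level.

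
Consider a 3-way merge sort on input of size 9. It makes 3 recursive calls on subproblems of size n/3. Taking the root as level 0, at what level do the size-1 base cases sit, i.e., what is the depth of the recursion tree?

For divide and conquer with division factor 3:

Problem sizes at each level:
Level 0: 9
Level 1: 3
Level 2: 1

The root is level 0 and the size-1 base case is level 2 (the tree spans levels 0 through 2, i.e. 3 levels counting the root), so the depth is the number of divisions: log_3(9) = 2

The recursion tree depth is log_3(9) = 2. At each level, the problem size is divided by 3, so it takes 2 divisions to reduce to a base case of size 1. The algorithm makes 3 recursive calls at each level.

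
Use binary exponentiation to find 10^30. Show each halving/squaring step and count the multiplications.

Computing 10^30 by squaring (build up from 10^1; each line after the first costs one multiplication):

10^1 = 10
10^2 = (10^1)^2 = 10^2 = 100
10^3 = 10 * 10^2 = 10 * 100 = 1000
10^6 = (10^3)^2 = 1000^2 = 1000000
10^7 = 10 * 10^6 = 10 * 1000000 = 10000000
10^14 = (10^7)^2 = 10000000^2 = 100000000000000
10^15 = 10 * 10^14 = 10 * 100000000000000 = 1000000000000000
10^30 = (10^15)^2 = 1000000000000000^2 = 1000000000000000000000000000000

Result: 1000000000000000000000000000000
Multiplications needed: 7 (7 lines after 10^1)

10^30 = 1000000000000000000000000000000. Using exponentiation by squaring, this requires 7 multiplications. The key idea: if the exponent is even, square the half-power; if odd, multiply by the base once.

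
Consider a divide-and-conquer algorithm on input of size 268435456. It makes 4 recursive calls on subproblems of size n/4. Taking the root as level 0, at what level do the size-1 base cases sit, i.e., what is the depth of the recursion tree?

For divide and conquer with division factor 4:

Problem sizes at each level:
Level 0: 268435456
Level 1: 67108864
Level 2: 16777216
Level 3: 4194304
Level 4: 1048576
Level 5: 262144
Level 6: 65536
Level 7: 16384
Level 8: 4096
Level 9: 1024
Level 10: 256
Level 11: 64
Level 12: 16
Level 13: 4
Level 14: 1

The root is level 0 and the size-1 base case is level 14 (the tree spans levels 0 through 14, i.e. 15 levels counting the root), so the depth is the number of divisions: log_4(268435456) = 14

The recursion tree depth is log_4(268435456) = 14. At each level, the problem size is divided by 4, so it takes 14 divisions to reduce to a base case of size 1. The algorithm makes 4 recursive calls at each level.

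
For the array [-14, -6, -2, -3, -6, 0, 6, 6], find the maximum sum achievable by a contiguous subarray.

Using Kadane's algorithm on [-14, -6, -2, -3, -6, 0, 6, 6]:

Scanning through the array:
Position 1 (value -6): max_ending_here = -6, max_so_far = -6
Position 2 (value -2): max_ending_here = -2, max_so_far = -2
Position 3 (value -3): max_ending_here = -3, max_so_far = -2
Position 4 (value -6): max_ending_here = -6, max_so_far = -2
Position 5 (value 0): max_ending_here = 0, max_so_far = 0
Position 6 (value 6): max_ending_here = 6, max_so_far = 6
Position 7 (value 6): max_ending_here = 12, max_so_far = 12

Maximum subarray: [0, 6, 6]
Maximum sum: 12

The maximum subarray is [0, 6, 6] with sum 12. This subarray runs from index 5 to index 7.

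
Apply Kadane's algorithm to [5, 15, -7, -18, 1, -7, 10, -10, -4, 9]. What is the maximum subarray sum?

Using Kadane's algorithm on [5, 15, -7, -18, 1, -7, 10, -10, -4, 9]:

Scanning through the array:
Position 1 (value 15): max_ending_here = 20, max_so_far = 20
Position 2 (value -7): max_ending_here = 13, max_so_far = 20
Position 3 (value -18): max_ending_here = -5, max_so_far = 20
Position 4 (value 1): max_ending_here = 1, max_so_far = 20
Position 5 (value -7): max_ending_here = -6, max_so_far = 20
Position 6 (value 10): max_ending_here = 10, max_so_far = 20
Position 7 (value -10): max_ending_here = 0, max_so_far = 20
Position 8 (value -4): max_ending_here = -4, max_so_far = 20
Position 9 (value 9): max_ending_here = 9, max_so_far = 20

Maximum subarray: [5, 15]
Maximum sum: 20

The maximum subarray is [5, 15] with sum 20. This subarray runs from index 0 to index 1.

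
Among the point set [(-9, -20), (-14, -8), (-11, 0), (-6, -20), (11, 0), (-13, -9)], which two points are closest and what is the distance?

Computing all pairwise distances among 6 points:

d((-9, -20), (-14, -8)) = 13.0
d((-9, -20), (-11, 0)) = 20.0998
d((-9, -20), (-6, -20)) = 3.0
d((-9, -20), (11, 0)) = 28.2843
d((-9, -20), (-13, -9)) = 11.7047
d((-14, -8), (-11, 0)) = 8.544
d((-14, -8), (-6, -20)) = 14.4222
d((-14, -8), (11, 0)) = 26.2488
d((-14, -8), (-13, -9)) = 1.4142 <-- minimum
d((-11, 0), (-6, -20)) = 20.6155
d((-11, 0), (11, 0)) = 22.0
d((-11, 0), (-13, -9)) = 9.2195
d((-6, -20), (11, 0)) = 26.2488
d((-6, -20), (-13, -9)) = 13.0384
d((11, 0), (-13, -9)) = 25.632

Closest pair: (-14, -8) and (-13, -9) with distance 1.4142

The closest pair is (-14, -8) and (-13, -9) with Euclidean distance 1.4142. For 6 points, brute-force pairwise comparison is shown above. For large n, the divide-and-conquer algorithm (sort by x, recurse on halves, check the dividing strip) achieves O(n log n).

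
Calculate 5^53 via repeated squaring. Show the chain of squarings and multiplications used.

Computing 5^53 by squaring (build up from 5^1; each line after the first costs one multiplication):

5^1 = 5
5^2 = (5^1)^2 = 5^2 = 25
5^3 = 5 * 5^2 = 5 * 25 = 125
5^6 = (5^3)^2 = 125^2 = 15625
5^12 = (5^6)^2 = 15625^2 = 244140625
5^13 = 5 * 5^12 = 5 * 244140625 = 1220703125
5^26 = (5^13)^2 = 1220703125^2 = 1490116119384765625
5^52 = (5^26)^2 = 1490116119384765625^2 = 2220446049250313080847263336181640625
5^53 = 5 * 5^52 = 5 * 2220446049250313080847263336181640625 = 11102230246251565404236316680908203125

Result: 11102230246251565404236316680908203125
Multiplications needed: 8 (8 lines after 5^1)

5^53 = 11102230246251565404236316680908203125. Using exponentiation by squaring, this requires 8 multiplications. The key idea: if the exponent is even, square the half-power; if odd, multiply by the base once.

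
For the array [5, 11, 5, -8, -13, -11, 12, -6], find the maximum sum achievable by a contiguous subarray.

Using Kadane's algorithm on [5, 11, 5, -8, -13, -11, 12, -6]:

Scanning through the array:
Position 1 (value 11): max_ending_here = 16, max_so_far = 16
Position 2 (value 5): max_ending_here = 21, max_so_far = 21
Position 3 (value -8): max_ending_here = 13, max_so_far = 21
Position 4 (value -13): max_ending_here = 0, max_so_far = 21
Position 5 (value -11): max_ending_here = -11, max_so_far = 21
Position 6 (value 12): max_ending_here = 12, max_so_far = 21
Position 7 (value -6): max_ending_here = 6, max_so_far = 21

Maximum subarray: [5, 11, 5]
Maximum sum: 21

The maximum subarray is [5, 11, 5] with sum 21. This subarray runs from index 0 to index 2.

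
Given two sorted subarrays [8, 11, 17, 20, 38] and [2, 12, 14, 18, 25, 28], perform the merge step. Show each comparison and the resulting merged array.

Merging process:

Compare 8 vs 2: take 2 from right. Merged: [2]
Compare 8 vs 12: take 8 from left. Merged: [2, 8]
Compare 11 vs 12: take 11 from left. Merged: [2, 8, 11]
Compare 17 vs 12: take 12 from right. Merged: [2, 8, 11, 12]
Compare 17 vs 14: take 14 from right. Merged: [2, 8, 11, 12, 14]
Compare 17 vs 18: take 17 from left. Merged: [2, 8, 11, 12, 14, 17]
Compare 20 vs 18: take 18 from right. Merged: [2, 8, 11, 12, 14, 17, 18]
Compare 20 vs 25: take 20 from left. Merged: [2, 8, 11, 12, 14, 17, 18, 20]
Compare 38 vs 25: take 25 from right. Merged: [2, 8, 11, 12, 14, 17, 18, 20, 25]
Compare 38 vs 28: take 28 from right. Merged: [2, 8, 11, 12, 14, 17, 18, 20, 25, 28]
Append remaining from left: [38]. Merged: [2, 8, 11, 12, 14, 17, 18, 20, 25, 28, 38]

Final merged array: [2, 8, 11, 12, 14, 17, 18, 20, 25, 28, 38]
Total comparisons: 10

The merged array is [2, 8, 11, 12, 14, 17, 18, 20, 25, 28, 38], requiring 10 comparisons. The merge step runs in O(n) time where n is the total number of elements.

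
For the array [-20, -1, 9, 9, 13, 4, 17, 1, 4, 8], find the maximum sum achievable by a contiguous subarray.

Using Kadane's algorithm on [-20, -1, 9, 9, 13, 4, 17, 1, 4, 8]:

Scanning through the array:
Position 1 (value -1): max_ending_here = -1, max_so_far = -1
Position 2 (value 9): max_ending_here = 9, max_so_far = 9
Position 3 (value 9): max_ending_here = 18, max_so_far = 18
Position 4 (value 13): max_ending_here = 31, max_so_far = 31
Position 5 (value 4): max_ending_here = 35, max_so_far = 35
Position 6 (value 17): max_ending_here = 52, max_so_far = 52
Position 7 (value 1): max_ending_here = 53, max_so_far = 53
Position 8 (value 4): max_ending_here = 57, max_so_far = 57
Position 9 (value 8): max_ending_here = 65, max_so_far = 65

Maximum subarray: [9, 9, 13, 4, 17, 1, 4, 8]
Maximum sum: 65

The maximum subarray is [9, 9, 13, 4, 17, 1, 4, 8] with sum 65. This subarray runs from index 2 to index 9.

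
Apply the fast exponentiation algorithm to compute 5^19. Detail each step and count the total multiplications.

Computing 5^19 by squaring (build up from 5^1; each line after the first costs one multiplication):

5^1 = 5
5^2 = (5^1)^2 = 5^2 = 25
5^4 = (5^2)^2 = 25^2 = 625
5^8 = (5^4)^2 = 625^2 = 390625
5^9 = 5 * 5^8 = 5 * 390625 = 1953125
5^18 = (5^9)^2 = 1953125^2 = 3814697265625
5^19 = 5 * 5^18 = 5 * 3814697265625 = 19073486328125

Result: 19073486328125
Multiplications needed: 6 (6 lines after 5^1)

5^19 = 19073486328125. Using exponentiation by squaring, this requires 6 multiplications. The key idea: if the exponent is even, square the half-power; if odd, multiply by the base once.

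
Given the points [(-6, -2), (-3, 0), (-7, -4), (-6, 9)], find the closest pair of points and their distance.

Computing all pairwise distances among 4 points:

d((-6, -2), (-3, 0)) = 3.6056
d((-6, -2), (-7, -4)) = 2.2361 <-- minimum
d((-6, -2), (-6, 9)) = 11.0
d((-3, 0), (-7, -4)) = 5.6569
d((-3, 0), (-6, 9)) = 9.4868
d((-7, -4), (-6, 9)) = 13.0384

Closest pair: (-6, -2) and (-7, -4) with distance 2.2361

The closest pair is (-6, -2) and (-7, -4) with Euclidean distance 2.2361. For 4 points, brute-force pairwise comparison is shown above. For large n, the divide-and-conquer algorithm (sort by x, recurse on halves, check the dividing strip) achieves O(n log n).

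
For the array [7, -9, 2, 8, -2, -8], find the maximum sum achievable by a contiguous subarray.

Using Kadane's algorithm on [7, -9, 2, 8, -2, -8]:

Scanning through the array:
Position 1 (value -9): max_ending_here = -2, max_so_far = 7
Position 2 (value 2): max_ending_here = 2, max_so_far = 7
Position 3 (value 8): max_ending_here = 10, max_so_far = 10
Position 4 (value -2): max_ending_here = 8, max_so_far = 10
Position 5 (value -8): max_ending_here = 0, max_so_far = 10

Maximum subarray: [2, 8]
Maximum sum: 10

The maximum subarray is [2, 8] with sum 10. This subarray runs from index 2 to index 3.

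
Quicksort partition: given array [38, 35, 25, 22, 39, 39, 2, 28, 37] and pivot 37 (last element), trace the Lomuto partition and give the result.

Lomuto partition with pivot = 37:

Initial array: [38, 35, 25, 22, 39, 39, 2, 28, 37]

arr[0]=38 > 37: no swap
arr[1]=35 <= 37: swap with position 0, array becomes [35, 38, 25, 22, 39, 39, 2, 28, 37]
arr[2]=25 <= 37: swap with position 1, array becomes [35, 25, 38, 22, 39, 39, 2, 28, 37]
arr[3]=22 <= 37: swap with position 2, array becomes [35, 25, 22, 38, 39, 39, 2, 28, 37]
arr[4]=39 > 37: no swap
arr[5]=39 > 37: no swap
arr[6]=2 <= 37: swap with position 3, array becomes [35, 25, 22, 2, 39, 39, 38, 28, 37]
arr[7]=28 <= 37: swap with position 4, array becomes [35, 25, 22, 2, 28, 39, 38, 39, 37]

Place pivot at position 5: [35, 25, 22, 2, 28, 37, 38, 39, 39]
Pivot position: 5

After partitioning with pivot 37, the array becomes [35, 25, 22, 2, 28, 37, 38, 39, 39]. The pivot is placed at index 5. All elements to the left of the pivot are <= 37, and all elements to the right are > 37.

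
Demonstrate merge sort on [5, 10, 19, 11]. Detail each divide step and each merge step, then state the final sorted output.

Merge sort trace:

Split: [5, 10, 19, 11] -> [5, 10] and [19, 11]
  Split: [5, 10] -> [5] and [10]
  Merge: [5] + [10] -> [5, 10]
  Split: [19, 11] -> [19] and [11]
  Merge: [19] + [11] -> [11, 19]
Merge: [5, 10] + [11, 19] -> [5, 10, 11, 19]

Final sorted array: [5, 10, 11, 19]

The merge sort proceeds by recursively splitting the array and merging sorted halves.
After all merges, the sorted array is [5, 10, 11, 19].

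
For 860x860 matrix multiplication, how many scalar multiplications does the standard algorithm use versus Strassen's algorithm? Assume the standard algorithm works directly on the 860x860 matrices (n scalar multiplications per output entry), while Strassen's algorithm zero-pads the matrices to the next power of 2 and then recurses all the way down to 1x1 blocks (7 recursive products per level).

Matrix multiplication for 860x860 matrices:

Strassen's algorithm requires power-of-2 dimensions. Pad 860x860 to 1024x1024 (next power of 2).

Standard algorithm: 860^3 = 636056000 multiplications
Strassen's algorithm: 7^(log2(1024)) = 7^10 = 282475249 multiplications
Savings: 636056000 - 282475249 = 353580751 multiplications

Standard: 636056000 multiplications (860^3). Strassen: 282475249 multiplications (7^10, after padding to 1024x1024). Strassen reduces 8 recursive multiplications to 7 at each level.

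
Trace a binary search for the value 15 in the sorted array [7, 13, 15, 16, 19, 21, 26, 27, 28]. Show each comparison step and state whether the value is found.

Binary search for 15 in [7, 13, 15, 16, 19, 21, 26, 27, 28]:

lo=0, hi=8, mid=4, arr[mid]=19 -> 19 > 15, search left half
lo=0, hi=3, mid=1, arr[mid]=13 -> 13 < 15, search right half
lo=2, hi=3, mid=2, arr[mid]=15 -> Found target at index 2!

Binary search finds 15 at index 2 after 3 comparisons. The search repeatedly halves the search space by comparing with the middle element.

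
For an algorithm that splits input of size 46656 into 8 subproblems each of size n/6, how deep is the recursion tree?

For divide and conquer with division factor 6:

Problem sizes at each level:
Level 0: 46656
Level 1: 7776
Level 2: 1296
Level 3: 216
Level 4: 36
Level 5: 6
Level 6: 1

The root is level 0 and the size-1 base case is level 6 (the tree spans levels 0 through 6, i.e. 7 levels counting the root), so the depth is the number of divisions: log_6(46656) = 6

The recursion tree depth is log_6(46656) = 6. At each level, the problem size is divided by 6, so it takes 6 divisions to reduce to a base case of size 1. The algorithm makes 8 recursive calls at each level.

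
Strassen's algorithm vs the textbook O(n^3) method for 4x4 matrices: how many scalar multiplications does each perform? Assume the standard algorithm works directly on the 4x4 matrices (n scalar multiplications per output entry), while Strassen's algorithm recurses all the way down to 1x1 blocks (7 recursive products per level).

Matrix multiplication for 4x4 matrices:

Standard algorithm: 4^3 = 64 multiplications
Strassen's algorithm: 7^(log2(4)) = 7^2 = 49 multiplications
Savings: 64 - 49 = 15 multiplications

Standard: 64 multiplications (4^3). Strassen: 49 multiplications (7^2). Strassen reduces 8 recursive multiplications to 7 at each level.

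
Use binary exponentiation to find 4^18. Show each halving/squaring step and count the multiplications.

Computing 4^18 by squaring (build up from 4^1; each line after the first costs one multiplication):

4^1 = 4
4^2 = (4^1)^2 = 4^2 = 16
4^4 = (4^2)^2 = 16^2 = 256
4^8 = (4^4)^2 = 256^2 = 65536
4^9 = 4 * 4^8 = 4 * 65536 = 262144
4^18 = (4^9)^2 = 262144^2 = 68719476736

Result: 68719476736
Multiplications needed: 5 (5 lines after 4^1)

4^18 = 68719476736. Using exponentiation by squaring, this requires 5 multiplications. The key idea: if the exponent is even, square the half-power; if odd, multiply by the base once.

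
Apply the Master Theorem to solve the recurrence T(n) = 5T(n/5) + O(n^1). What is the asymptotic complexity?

Master Theorem for T(n) = 5T(n/5) + O(n^1):

a = 5, b = 5, c = 1
log_b(a) = log_5(5) = 1.0000

Case 2: c = 1 = log_5(5) = 1.0000
T(n) = O(n^1 log n) = O(n log n)

For T(n) = 5T(n/5) + O(n^1): log_5(5) = 1.0000. This is Case 2 of the Master Theorem (c = log_b(a), equal work at all levels), giving O(n log n).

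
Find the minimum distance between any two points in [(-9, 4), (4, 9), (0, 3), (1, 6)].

Computing all pairwise distances among 4 points:

d((-9, 4), (4, 9)) = 13.9284
d((-9, 4), (0, 3)) = 9.0554
d((-9, 4), (1, 6)) = 10.198
d((4, 9), (0, 3)) = 7.2111
d((4, 9), (1, 6)) = 4.2426
d((0, 3), (1, 6)) = 3.1623 <-- minimum

Closest pair: (0, 3) and (1, 6) with distance 3.1623

The closest pair is (0, 3) and (1, 6) with Euclidean distance 3.1623. For 4 points, brute-force pairwise comparison is shown above. For large n, the divide-and-conquer algorithm (sort by x, recurse on halves, check the dividing strip) achieves O(n log n).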